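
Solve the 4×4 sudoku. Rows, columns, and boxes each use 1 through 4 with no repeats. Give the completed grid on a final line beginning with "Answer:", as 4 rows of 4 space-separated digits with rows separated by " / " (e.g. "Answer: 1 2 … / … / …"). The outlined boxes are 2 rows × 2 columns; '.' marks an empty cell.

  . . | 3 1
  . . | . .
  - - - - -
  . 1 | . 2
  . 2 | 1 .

Step 1. [r2c4∈{4}] r2c4's peers cover all but 4 ⇒ r2c4=4.
Step 2. [r3c1∈{3,4}] in row 3, 3 fits only at r3c1 ⇒ r3c1=3.
Step 3. [r1c1∈{2,4}] r1c1 is the only open cell in row 1 admitting 2, so r1c1=2.
Step 4. [r2c3∈{2}] only 2 remains possible at r2c3 ⇒ r2c3=2.
Step 5. [r3c3∈{4}] only 4 remains possible at r3c3, so r3c3=4.
Step 6. [r4c4∈{3}] r4c4's peers cover all but 3 ⇒ r4c4=3.
Step 7. [r1c2∈{4}] r1c2 is down to just 4. So r1c2=4.
Step 8. [r2c2∈{3}] r2c2 is down to just 3, so r2c2=3.
Step 9. [r4c1∈{4}] r4c1 is down to just 4. So r4c1=4.
Step 10. [r2c1∈{1}] only 1 remains possible at r2c1, so r2c1=1.

Answer: 2 4 3 1 / 1 3 2 4 / 3 1 4 2 / 4 2 1 3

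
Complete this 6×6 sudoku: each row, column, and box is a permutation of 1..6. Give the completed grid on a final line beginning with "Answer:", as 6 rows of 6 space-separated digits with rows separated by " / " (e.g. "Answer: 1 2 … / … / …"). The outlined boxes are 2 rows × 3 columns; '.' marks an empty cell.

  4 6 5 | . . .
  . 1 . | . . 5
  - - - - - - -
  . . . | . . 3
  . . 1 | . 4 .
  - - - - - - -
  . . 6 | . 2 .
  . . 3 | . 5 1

Step 1. [r2c4∈{2,3,4,6}] r2c4 is the only open cell in row 2 admitting 4 ⇒ r2c4=4.
Step 2. [r4c6∈{2,6}] r4c6 is the only open cell in col 6 admitting 6. So r4c6=6.
Step 3. [r6c1∈{2}] only 2 remains possible at r6c1, so r6c1=2.
Step 4. [r4c2∈{2,3,5}] col 2 places 3 nowhere but r4c2, so r4c2=3.
Step 5. [r4c1∈{5}] r4c1 is down to just 5. So r4c1=5.
Step 6. [r3c2∈{2,4}] 2 has one home in col 2: r3c2 ⇒ r3c2=2.
Step 7. [r3c5∈{1}] r3c5 is down to just 1. So r3c5=1.
Step 8. [r1c5∈{3}] r1c5 has the single candidate 3. So r1c5=3.
Step 9. [r5c6∈{4}] r5c6 has the single candidate 4, so r5c6=4.
Step 10. [r1c4∈{1,2}] in row 1, 1 fits only at r1c4. So r1c4=1.
Step 11. [r2c1∈{3}] r2c1 is down to just 3, so r2c1=3.
Step 12. [r3c3∈{4}] r3c3 has the single candidate 4, so r3c3=4.
Step 13. [r6c2∈{4}] only 4 remains possible at r6c2, so r6c2=4.
Step 14. [r4c4∈{2}] r4c4's peers cover all but 2 ⇒ r4c4=2.
Step 15. [r3c4∈{5}] r3c4's peers cover all but 5. So r3c4=5.
Step 16. [r2c5∈{6}] r2c5 is down to just 6. So r2c5=6.
Step 17. [r5c4∈{3}] nothing but 3 survives at r5c4 ⇒ r5c4=3.
Step 18. [r2c3∈{2}] r2c3's peers cover all but 2, so r2c3=2.
Step 19. [r5c2∈{5}] only 5 remains possible at r5c2. So r5c2=5.
Step 20. [r1c6∈{2}] nothing but 2 survives at r1c6 ⇒ r1c6=2.
Step 21. [r5c1∈{1}] r5c1 has the single candidate 1, so r5c1=1.
Step 22. [r6c4∈{6}] only 6 remains possible at r6c4 ⇒ r6c4=6.
Step 23. [r3c1∈{6}] r3c1 is down to just 6. So r3c1=6.

Answer: 4 6 5 1 3 2 / 3 1 2 4 6 5 / 6 2 4 5 1 3 / 5 3 1 2 4 6 / 1 5 6 3 2 4 / 2 4 3 6 5 1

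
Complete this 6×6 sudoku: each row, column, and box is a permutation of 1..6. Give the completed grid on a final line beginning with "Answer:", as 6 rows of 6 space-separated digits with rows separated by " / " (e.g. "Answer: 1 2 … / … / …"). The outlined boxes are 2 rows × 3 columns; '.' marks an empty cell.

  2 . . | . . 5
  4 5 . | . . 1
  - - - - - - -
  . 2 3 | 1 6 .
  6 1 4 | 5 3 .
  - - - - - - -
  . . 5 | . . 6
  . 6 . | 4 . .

Step 1. [r2c4∈{2,3,6}] across row 2, 3 lands solely at r2c4. So r2c4=3.
Step 2. [r5c4∈{2}] r5c4's peers cover all but 2, so r5c4=2.
Step 3. [r1c3∈{1,6}] r1c3 is the only open cell in row 1 admitting 1 ⇒ r1c3=1.
Step 4. [r5c5∈{1}] r5c5 is down to just 1. So r5c5=1.
Step 5. [r5c1∈{3}] r5c1 is down to just 3, so r5c1=3.
Step 6. [r6c6∈{3}] r6c6 has the single candidate 3 ⇒ r6c6=3.
Step 7. [r3c6∈{4}] nothing but 4 survives at r3c6 ⇒ r3c6=4.
Step 8. [r4c6∈{2}] r4c6 has the single candidate 2 ⇒ r4c6=2.
Step 9. [r6c3∈{2}] r6c3's peers cover all but 2, so r6c3=2.
Step 10. [r3c1∈{5}] r3c1 has the single candidate 5. So r3c1=5.
Step 11. [r6c5∈{5}] nothing but 5 survives at r6c5, so r6c5=5.
Step 12. [r2c3∈{6}] r2c3 has the single candidate 6, so r2c3=6.
Step 13. [r1c2∈{3}] r1c2's peers cover all but 3 ⇒ r1c2=3.
Step 14. [r1c4∈{6}] nothing but 6 survives at r1c4. So r1c4=6.
Step 15. [r6c1∈{1}] r6c1's peers cover all but 1. So r6c1=1.
Step 16. [r2c5∈{2}] nothing but 2 survives at r2c5 ⇒ r2c5=2.
Step 17. [r1c5∈{4}] r1c5 is down to just 4 ⇒ r1c5=4.
Step 18. [r5c2∈{4}] nothing but 4 survives at r5c2, so r5c2=4.

Answer: 2 3 1 6 4 5 / 4 5 6 3 2 1 / 5 2 3 1 6 4 / 6 1 4 5 3 2 / 3 4 5 2 1 6 / 1 6 2 4 5 3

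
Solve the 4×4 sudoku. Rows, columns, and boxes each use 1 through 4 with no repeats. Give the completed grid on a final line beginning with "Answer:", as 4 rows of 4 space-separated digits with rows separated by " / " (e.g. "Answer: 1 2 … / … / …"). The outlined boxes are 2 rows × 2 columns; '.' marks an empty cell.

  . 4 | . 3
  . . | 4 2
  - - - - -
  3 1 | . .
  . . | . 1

Step 1. [r1c1∈{1,2}] in row 1, 2 fits only at r1c1 ⇒ r1c1=2.
Step 2. [r4c3∈{2,3}] row 4 places 3 nowhere but r4c3 ⇒ r4c3=3.
Step 3. [r3c4∈{4}] r3c4 is down to just 4 ⇒ r3c4=4.
Step 4. [r4c2∈{2}] r4c2 has the single candidate 2. So r4c2=2.
Step 5. [r4c1∈{4}] r4c1's peers cover all but 4. So r4c1=4.
Step 6. [r1c3∈{1}] r1c3 is down to just 1. So r1c3=1.
Step 7. [r2c1∈{1}] nothing but 1 survives at r2c1. So r2c1=1.
Step 8. [r3c3∈{2}] r3c3 has the single candidate 2, so r3c3=2.
Step 9. [r2c2∈{3}] r2c2 is down to just 3, so r2c2=3.

Answer: 2 4 1 3 / 1 3 4 2 / 3 1 2 4 / 4 2 3 1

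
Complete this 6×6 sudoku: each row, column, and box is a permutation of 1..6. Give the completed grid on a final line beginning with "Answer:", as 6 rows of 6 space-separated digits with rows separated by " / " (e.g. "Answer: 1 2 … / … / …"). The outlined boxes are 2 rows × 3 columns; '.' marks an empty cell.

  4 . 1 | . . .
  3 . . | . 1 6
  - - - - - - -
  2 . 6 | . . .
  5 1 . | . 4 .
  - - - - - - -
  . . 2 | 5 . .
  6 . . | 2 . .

Step 1. [r6c5∈{3}] r6c5 is down to just 3, so r6c5=3.
Step 2. [r6c3∈{4,5}] in col 3, 4 fits only at r6c3 ⇒ r6c3=4.
Step 3. [r4c3∈{3}] r4c3's peers cover all but 3 ⇒ r4c3=3.
Step 4. [r1c5∈{2,5}] 2 has one home in col 5: r1c5. So r1c5=2.
Step 5. [r1c6∈{3,5}] in box 2, 5 fits only at r1c6, so r1c6=5.
Step 6. [r3c6∈{1,3}] col 6 places 3 nowhere but r3c6 ⇒ r3c6=3.
Step 7. [r5c1∈{1}] only 1 remains possible at r5c1. So r5c1=1.
Step 8. [r2c3∈{5}] r2c3 is down to just 5, so r2c3=5.
Step 9. [r3c4∈{1}] nothing but 1 survives at r3c4. So r3c4=1.
Step 10. [r3c5∈{5}] r3c5 is down to just 5 ⇒ r3c5=5.
Step 11. [r5c5∈{6}] r5c5 is down to just 6. So r5c5=6.
Step 12. [r4c4∈{6}] r4c4's peers cover all but 6, so r4c4=6.
Step 13. [r2c2∈{2}] only 2 remains possible at r2c2 ⇒ r2c2=2.
Step 14. [r4c6∈{2}] r4c6's peers cover all but 2. So r4c6=2.
Step 15. [r1c4∈{3}] r1c4 is down to just 3, so r1c4=3.
Step 16. [r2c4∈{4}] r2c4's peers cover all but 4, so r2c4=4.
Step 17. [r6c6∈{1}] nothing but 1 survives at r6c6 ⇒ r6c6=1.
Step 18. [r1c2∈{6}] nothing but 6 survives at r1c2. So r1c2=6.
Step 19. [r5c6∈{4}] r5c6 is down to just 4. So r5c6=4.
Step 20. [r6c2∈{5}] only 5 remains possible at r6c2, so r6c2=5.
Step 21. [r5c2∈{3}] r5c2 has the single candidate 3 ⇒ r5c2=3.
Step 22. [r3c2∈{4}] r3c2 is down to just 4 ⇒ r3c2=4.

Answer: 4 6 1 3 2 5 / 3 2 5 4 1 6 / 2 4 6 1 5 3 / 5 1 3 6 4 2 / 1 3 2 5 6 4 / 6 5 4 2 3 1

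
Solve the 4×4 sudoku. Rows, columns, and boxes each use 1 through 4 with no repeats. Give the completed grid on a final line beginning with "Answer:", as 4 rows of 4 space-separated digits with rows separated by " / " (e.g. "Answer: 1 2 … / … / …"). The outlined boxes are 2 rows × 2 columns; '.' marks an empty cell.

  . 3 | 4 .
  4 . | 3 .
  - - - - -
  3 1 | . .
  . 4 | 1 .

Step 1. [r3c3∈{2}] r3c3 has the single candidate 2. So r3c3=2.
Step 2. [r1c1∈{1,2}] 1 has one home in col 1: r1c1. So r1c1=1.
Step 3. [r2c4∈{1,2}] 1 has one home in row 2: r2c4 ⇒ r2c4=1.
Step 4. [r4c4∈{3}] only 3 remains possible at r4c4 ⇒ r4c4=3.
Step 5. [r3c4∈{4}] nothing but 4 survives at r3c4. So r3c4=4.
Step 6. [r4c1∈{2}] only 2 remains possible at r4c1 ⇒ r4c1=2.
Step 7. [r2c2∈{2}] r2c2's peers cover all but 2. So r2c2=2.
Step 8. [r1c4∈{2}] r1c4 is down to just 2, so r1c4=2.

Answer: 1 3 4 2 / 4 2 3 1 / 3 1 2 4 / 2 4 1 3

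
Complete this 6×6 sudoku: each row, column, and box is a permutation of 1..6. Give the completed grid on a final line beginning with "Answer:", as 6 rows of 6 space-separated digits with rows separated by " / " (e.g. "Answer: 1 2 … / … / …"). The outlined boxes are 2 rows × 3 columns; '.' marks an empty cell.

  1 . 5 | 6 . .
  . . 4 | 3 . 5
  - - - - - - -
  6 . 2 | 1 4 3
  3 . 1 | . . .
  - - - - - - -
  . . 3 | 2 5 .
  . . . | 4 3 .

Step 1. [r1c5∈{2}] only 2 remains possible at r1c5, so r1c5=2.
Step 2. [r2c2∈{2,6}] row 2 places 6 nowhere but r2c2, so r2c2=6.
Step 3. [r6c2∈{1,2,5}] 2 has one home in col 2: r6c2. So r6c2=2.
Step 4. [r5c6∈{1,6}] row 5 places 6 nowhere but r5c6 ⇒ r5c6=6.
Step 5. [r4c2∈{4,5}] row 4 places 4 nowhere but r4c2 ⇒ r4c2=4.
Step 6. [r4c5∈{6}] r4c5's peers cover all but 6. So r4c5=6.
Step 7. [r6c3∈{6}] r6c3 has the single candidate 6 ⇒ r6c3=6.
Step 8. [r6c6∈{1}] r6c6 has the single candidate 1, so r6c6=1.
Step 9. [r2c5∈{1}] r2c5 is down to just 1. So r2c5=1.
Step 10. [r2c1∈{2}] r2c1's peers cover all but 2. So r2c1=2.
Step 11. [r4c4∈{5}] only 5 remains possible at r4c4 ⇒ r4c4=5.
Step 12. [r3c2∈{5}] only 5 remains possible at r3c2. So r3c2=5.
Step 13. [r1c2∈{3}] only 3 remains possible at r1c2, so r1c2=3.
Step 14. [r6c1∈{5}] r6c1 is down to just 5, so r6c1=5.
Step 15. [r5c1∈{4}] only 4 remains possible at r5c1. So r5c1=4.
Step 16. [r5c2∈{1}] r5c2 has the single candidate 1. So r5c2=1.
Step 17. [r1c6∈{4}] r1c6 has the single candidate 4. So r1c6=4.
Step 18. [r4c6∈{2}] nothing but 2 survives at r4c6 ⇒ r4c6=2.

Answer: 1 3 5 6 2 4 / 2 6 4 3 1 5 / 6 5 2 1 4 3 / 3 4 1 5 6 2 / 4 1 3 2 5 6 / 5 2 6 4 3 1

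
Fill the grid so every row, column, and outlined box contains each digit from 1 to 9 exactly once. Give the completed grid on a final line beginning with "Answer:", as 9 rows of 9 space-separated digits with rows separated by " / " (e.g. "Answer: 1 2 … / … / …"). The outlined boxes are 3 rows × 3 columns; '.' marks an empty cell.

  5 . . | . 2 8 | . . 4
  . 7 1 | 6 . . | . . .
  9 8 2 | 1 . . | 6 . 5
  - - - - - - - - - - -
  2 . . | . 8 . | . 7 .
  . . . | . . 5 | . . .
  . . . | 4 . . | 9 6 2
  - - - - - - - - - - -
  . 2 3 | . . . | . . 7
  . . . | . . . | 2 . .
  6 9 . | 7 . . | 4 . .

Step 1. [r3c8∈{3}] r3c8 has the single candidate 3 ⇒ r3c8=3.
Step 2. [r2c5∈{3,4,5,9}] in row 2, 5 fits only at r2c5 ⇒ r2c5=5.
Step 3. [r8c9∈{1,3,6,8,9}] r8c9 is the only open cell in col 9 admitting 6. So r8c9=6.
Step 4. [r9c9∈{1,3,8}] across box 9, 3 lands solely at r9c9, so r9c9=3.
Step 5. [r9c5∈{1}] r9c5's peers cover all but 1, so r9c5=1.
Step 6. [r4c9∈{1}] only 1 remains possible at r4c9. So r4c9=1.
Step 7. [r5c9∈{8}] only 8 remains possible at r5c9, so r5c9=8.
Step 8. [r5c7∈{3}] r5c7 is down to just 3, so r5c7=3.
Step 9. [r2c1∈{3,4}] r2c1 is the only open cell in box 1 admitting 4 ⇒ r2c1=4.
Step 10. [r6c1∈{1,3,7,8}] 3 has one home in col 1: r6c1, so r6c1=3.
Step 11. [r2c6∈{3,9}] 3 has one home in row 2: r2c6 ⇒ r2c6=3.
Step 12. [r1c4∈{9}] r1c4 has the single candidate 9. So r1c4=9.
Step 13. [r6c5∈{7}] nothing but 7 survives at r6c5 ⇒ r6c5=7.
Step 14. [r8c5∈{3,4,9}] in col 5, 3 fits only at r8c5. So r8c5=3.
Step 15. [r4c7∈{5}] r4c7 is down to just 5. So r4c7=5.
Step 16. [r1c3∈{6}] r1c3 is down to just 6 ⇒ r1c3=6.
Step 17. [r6c3∈{5,8}] r6c3 is the only open cell in row 6 admitting 8, so r6c3=8.
Step 18. [r9c8∈{5,8}] 8 has one home in row 9: r9c8 ⇒ r9c8=8.
Step 19. [r7c7∈{1}] r7c7 has the single candidate 1 ⇒ r7c7=1.
Step 20. [r7c1∈{8}] r7c1's peers cover all but 8. So r7c1=8.
Step 21. [r3c5∈{4}] r3c5 is down to just 4 ⇒ r3c5=4.
Step 22. [r7c6∈{4,6,9}] r7c6 is the only open cell in row 7 admitting 4, so r7c6=4.
Step 23. [r4c6∈{6,9}] in col 6, 6 fits only at r4c6, so r4c6=6.
Step 24. [r4c2∈{4}] only 4 remains possible at r4c2 ⇒ r4c2=4.
Step 25. [r6c2∈{1,5}] across row 6, 5 lands solely at r6c2 ⇒ r6c2=5.
Step 26. [r7c4∈{5}] r7c4 has the single candidate 5. So r7c4=5.
Step 27. [r7c8∈{9}] r7c8's peers cover all but 9, so r7c8=9.
Step 28. [r8c3∈{4,5,7}] 4 has one home in row 8: r8c3, so r8c3=4.
Step 29. [r8c2∈{1}] nothing but 1 survives at r8c2. So r8c2=1.
Step 30. [r5c3∈{7,9}] 7 has one home in col 3: r5c3 ⇒ r5c3=7.
Step 31. [r2c9∈{9}] r2c9's peers cover all but 9 ⇒ r2c9=9.
Step 32. [r2c7∈{8}] r2c7 is down to just 8, so r2c7=8.
Step 33. [r1c2∈{3}] r1c2's peers cover all but 3. So r1c2=3.
Step 34. [r8c1∈{7}] only 7 remains possible at r8c1, so r8c1=7.
Step 35. [r8c4∈{8}] r8c4 is down to just 8. So r8c4=8.
Step 36. [r8c8∈{5}] r8c8 has the single candidate 5, so r8c8=5.
Step 37. [r5c5∈{9}] r5c5's peers cover all but 9, so r5c5=9.
Step 38. [r2c8∈{2}] nothing but 2 survives at r2c8. So r2c8=2.
Step 39. [r7c5∈{6}] only 6 remains possible at r7c5 ⇒ r7c5=6.
Step 40. [r9c6∈{2}] only 2 remains possible at r9c6, so r9c6=2.
Step 41. [r4c4∈{3}] r4c4's peers cover all but 3. So r4c4=3.
Step 42. [r4c3∈{9}] r4c3 is down to just 9, so r4c3=9.
Step 43. [r1c7∈{7}] r1c7 has the single candidate 7. So r1c7=7.
Step 44. [r5c2∈{6}] r5c2 has the single candidate 6, so r5c2=6.
Step 45. [r9c3∈{5}] r9c3 has the single candidate 5, so r9c3=5.
Step 46. [r5c4∈{2}] r5c4 has the single candidate 2, so r5c4=2.
Step 47. [r1c8∈{1}] r1c8 has the single candidate 1. So r1c8=1.
Step 48. [r3c6∈{7}] r3c6 has the single candidate 7. So r3c6=7.
Step 49. [r6c6∈{1}] r6c6 is down to just 1. So r6c6=1.
Step 50. [r8c6∈{9}] r8c6 has the single candidate 9. So r8c6=9.
Step 51. [r5c1∈{1}] r5c1 has the single candidate 1. So r5c1=1.
Step 52. [r5c8∈{4}] r5c8 is down to just 4 ⇒ r5c8=4.

Answer: 5 3 6 9 2 8 7 1 4 / 4 7 1 6 5 3 8 2 9 / 9 8 2 1 4 7 6 3 5 / 2 4 9 3 8 6 5 7 1 / 1 6 7 2 9 5 3 4 8 / 3 5 8 4 7 1 9 6 2 / 8 2 3 5 6 4 1 9 7 / 7 1 4 8 3 9 2 5 6 / 6 9 5 7 1 2 4 8 3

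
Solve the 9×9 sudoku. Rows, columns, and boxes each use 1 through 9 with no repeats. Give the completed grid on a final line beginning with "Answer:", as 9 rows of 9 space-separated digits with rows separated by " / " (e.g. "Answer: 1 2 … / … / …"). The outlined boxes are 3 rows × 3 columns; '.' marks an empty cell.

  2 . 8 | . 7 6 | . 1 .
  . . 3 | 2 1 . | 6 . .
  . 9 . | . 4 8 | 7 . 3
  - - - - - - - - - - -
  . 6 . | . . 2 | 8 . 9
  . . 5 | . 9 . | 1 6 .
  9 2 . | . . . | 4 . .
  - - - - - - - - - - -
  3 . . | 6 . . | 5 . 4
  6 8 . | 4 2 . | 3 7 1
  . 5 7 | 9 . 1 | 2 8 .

Step 1. [r3c4∈{5}] nothing but 5 survives at r3c4 ⇒ r3c4=5.
Step 2. [r6c3∈{1}] nothing but 1 survives at r6c3. So r6c3=1.
Step 3. [r2c8∈{4,5,9}] in col 8, 4 fits only at r2c8. So r2c8=4.
Step 4. [r5c2∈{3,4,7}] col 2 places 3 nowhere but r5c2. So r5c2=3.
Step 5. [r6c6∈{3,5,7}] 3 has one home in col 6: r6c6 ⇒ r6c6=3.
Step 6. [r5c1∈{4,7,8}] across col 1, 8 lands solely at r5c1 ⇒ r5c1=8.
Step 7. [r5c4∈{7}] only 7 remains possible at r5c4. So r5c4=7.
Step 8. [r6c8∈{5}] nothing but 5 survives at r6c8. So r6c8=5.
Step 9. [r4c1∈{4,7}] 7 has one home in row 4: r4c1 ⇒ r4c1=7.
Step 10. [r7c8∈{9}] r7c8 has the single candidate 9, so r7c8=9.
Step 11. [r7c5∈{8}] r7c5's peers cover all but 8 ⇒ r7c5=8.
Step 12. [r2c1∈{5}] r2c1 has the single candidate 5 ⇒ r2c1=5.
Step 13. [r2c9∈{8}] r2c9's peers cover all but 8. So r2c9=8.
Step 14. [r9c9∈{6}] r9c9's peers cover all but 6 ⇒ r9c9=6.
Step 15. [r7c6∈{7}] nothing but 7 survives at r7c6 ⇒ r7c6=7.
Step 16. [r1c4∈{3}] nothing but 3 survives at r1c4. So r1c4=3.
Step 17. [r7c3∈{2}] r7c3 is down to just 2 ⇒ r7c3=2.
Step 18. [r4c3∈{4}] nothing but 4 survives at r4c3 ⇒ r4c3=4.
Step 19. [r7c2∈{1}] r7c2's peers cover all but 1. So r7c2=1.
Step 20. [r6c5∈{6}] only 6 remains possible at r6c5, so r6c5=6.
Step 21. [r3c8∈{2}] only 2 remains possible at r3c8, so r3c8=2.
Step 22. [r9c1∈{4}] r9c1 has the single candidate 4. So r9c1=4.
Step 23. [r3c1∈{1}] r3c1's peers cover all but 1, so r3c1=1.
Step 24. [r8c3∈{9}] nothing but 9 survives at r8c3 ⇒ r8c3=9.
Step 25. [r4c4∈{1}] r4c4's peers cover all but 1. So r4c4=1.
Step 26. [r1c9∈{5}] r1c9 is down to just 5. So r1c9=5.
Step 27. [r4c8∈{3}] only 3 remains possible at r4c8, so r4c8=3.
Step 28. [r5c9∈{2}] r5c9 has the single candidate 2, so r5c9=2.
Step 29. [r1c2∈{4}] r1c2 is down to just 4, so r1c2=4.
Step 30. [r4c5∈{5}] only 5 remains possible at r4c5, so r4c5=5.
Step 31. [r9c5∈{3}] r9c5 has the single candidate 3, so r9c5=3.
Step 32. [r6c4∈{8}] nothing but 8 survives at r6c4 ⇒ r6c4=8.
Step 33. [r1c7∈{9}] nothing but 9 survives at r1c7. So r1c7=9.
Step 34. [r5c6∈{4}] r5c6's peers cover all but 4. So r5c6=4.
Step 35. [r3c3∈{6}] nothing but 6 survives at r3c3, so r3c3=6.
Step 36. [r8c6∈{5}] r8c6 is down to just 5. So r8c6=5.
Step 37. [r6c9∈{7}] r6c9 is down to just 7, so r6c9=7.
Step 38. [r2c6∈{9}] r2c6 has the single candidate 9, so r2c6=9.
Step 39. [r2c2∈{7}] nothing but 7 survives at r2c2, so r2c2=7.

Answer: 2 4 8 3 7 6 9 1 5 / 5 7 3 2 1 9 6 4 8 / 1 9 6 5 4 8 7 2 3 / 7 6 4 1 5 2 8 3 9 / 8 3 5 7 9 4 1 6 2 / 9 2 1 8 6 3 4 5 7 / 3 1 2 6 8 7 5 9 4 / 6 8 9 4 2 5 3 7 1 / 4 5 7 9 3 1 2 8 6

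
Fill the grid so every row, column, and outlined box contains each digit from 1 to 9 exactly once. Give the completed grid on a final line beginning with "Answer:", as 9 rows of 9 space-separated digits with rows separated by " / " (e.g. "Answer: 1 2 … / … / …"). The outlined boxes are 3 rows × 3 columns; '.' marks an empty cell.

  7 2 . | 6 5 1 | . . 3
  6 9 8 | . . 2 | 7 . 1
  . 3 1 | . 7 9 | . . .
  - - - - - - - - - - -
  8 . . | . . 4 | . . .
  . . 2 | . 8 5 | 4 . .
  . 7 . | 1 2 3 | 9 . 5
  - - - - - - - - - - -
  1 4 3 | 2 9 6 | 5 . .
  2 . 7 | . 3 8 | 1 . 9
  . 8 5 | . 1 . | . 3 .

Step 1. [r4c5∈{6}] r4c5 has the single candidate 6 ⇒ r4c5=6.
Step 2. [r1c7∈{8}] r1c7's peers cover all but 8 ⇒ r1c7=8.
Step 3. [r6c3∈{4,6}] across col 3, 6 lands solely at r6c3, so r6c3=6.
Step 4. [r2c5∈{4}] nothing but 4 survives at r2c5. So r2c5=4.
Step 5. [r3c1∈{4,5}] col 1 places 5 nowhere but r3c1 ⇒ r3c1=5.
Step 6. [r4c3∈{9}] r4c3's peers cover all but 9 ⇒ r4c3=9.
Step 7. [r4c4∈{7}] r4c4's peers cover all but 7 ⇒ r4c4=7.
Step 8. [r4c9∈{2}] r4c9 is down to just 2. So r4c9=2.
Step 9. [r3c8∈{2,4,6}] across col 8, 2 lands solely at r3c8 ⇒ r3c8=2.
Step 10. [r3c9∈{4,6}] r3c9 is the only open cell in row 3 admitting 4 ⇒ r3c9=4.
Step 11. [r7c9∈{7,8}] r7c9 is the only open cell in col 9 admitting 8. So r7c9=8.
Step 12. [r7c8∈{7}] r7c8's peers cover all but 7. So r7c8=7.
Step 13. [r9c9∈{6}] r9c9 is down to just 6 ⇒ r9c9=6.
Step 14. [r4c8∈{1}] only 1 remains possible at r4c8. So r4c8=1.
Step 15. [r9c4∈{4}] only 4 remains possible at r9c4 ⇒ r9c4=4.
Step 16. [r1c8∈{9}] only 9 remains possible at r1c8, so r1c8=9.
Step 17. [r4c2∈{5}] nothing but 5 survives at r4c2, so r4c2=5.
Step 18. [r6c1∈{4}] r6c1 is down to just 4, so r6c1=4.
Step 19. [r4c7∈{3}] only 3 remains possible at r4c7, so r4c7=3.
Step 20. [r5c8∈{6}] r5c8 is down to just 6. So r5c8=6.
Step 21. [r9c6∈{7}] r9c6 has the single candidate 7 ⇒ r9c6=7.
Step 22. [r5c9∈{7}] r5c9 is down to just 7, so r5c9=7.
Step 23. [r5c4∈{9}] r5c4's peers cover all but 9. So r5c4=9.
Step 24. [r1c3∈{4}] only 4 remains possible at r1c3, so r1c3=4.
Step 25. [r9c7∈{2}] r9c7 has the single candidate 2. So r9c7=2.
Step 26. [r5c2∈{1}] r5c2's peers cover all but 1, so r5c2=1.
Step 27. [r2c8∈{5}] r2c8's peers cover all but 5 ⇒ r2c8=5.
Step 28. [r2c4∈{3}] r2c4 has the single candidate 3. So r2c4=3.
Step 29. [r8c8∈{4}] nothing but 4 survives at r8c8. So r8c8=4.
Step 30. [r6c8∈{8}] only 8 remains possible at r6c8. So r6c8=8.
Step 31. [r5c1∈{3}] nothing but 3 survives at r5c1 ⇒ r5c1=3.
Step 32. [r8c4∈{5}] r8c4's peers cover all but 5 ⇒ r8c4=5.
Step 33. [r9c1∈{9}] r9c1 is down to just 9 ⇒ r9c1=9.
Step 34. [r3c4∈{8}] only 8 remains possible at r3c4, so r3c4=8.
Step 35. [r8c2∈{6}] r8c2 has the single candidate 6. So r8c2=6.
Step 36. [r3c7∈{6}] r3c7's peers cover all but 6 ⇒ r3c7=6.

Answer: 7 2 4 6 5 1 8 9 3 / 6 9 8 3 4 2 7 5 1 / 5 3 1 8 7 9 6 2 4 / 8 5 9 7 6 4 3 1 2 / 3 1 2 9 8 5 4 6 7 / 4 7 6 1 2 3 9 8 5 / 1 4 3 2 9 6 5 7 8 / 2 6 7 5 3 8 1 4 9 / 9 8 5 4 1 7 2 3 6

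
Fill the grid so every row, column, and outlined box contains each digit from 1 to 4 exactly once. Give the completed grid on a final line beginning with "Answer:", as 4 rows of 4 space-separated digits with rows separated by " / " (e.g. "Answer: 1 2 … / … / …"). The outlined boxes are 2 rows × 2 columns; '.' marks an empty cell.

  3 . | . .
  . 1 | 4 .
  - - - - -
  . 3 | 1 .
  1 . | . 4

Step 1. [r1c3∈{2}] only 2 remains possible at r1c3. So r1c3=2.
Step 2. [r2c1∈{2}] only 2 remains possible at r2c1 ⇒ r2c1=2.
Step 3. [r4c2∈{2}] only 2 remains possible at r4c2. So r4c2=2.
Step 4. [r3c4∈{2}] r3c4's peers cover all but 2. So r3c4=2.
Step 5. [r1c4∈{1}] only 1 remains possible at r1c4, so r1c4=1.
Step 6. [r2c4∈{3}] only 3 remains possible at r2c4, so r2c4=3.
Step 7. [r1c2∈{4}] nothing but 4 survives at r1c2, so r1c2=4.
Step 8. [r4c3∈{3}] only 3 remains possible at r4c3, so r4c3=3.
Step 9. [r3c1∈{4}] only 4 remains possible at r3c1. So r3c1=4.

Answer: 3 4 2 1 / 2 1 4 3 / 4 3 1 2 / 1 2 3 4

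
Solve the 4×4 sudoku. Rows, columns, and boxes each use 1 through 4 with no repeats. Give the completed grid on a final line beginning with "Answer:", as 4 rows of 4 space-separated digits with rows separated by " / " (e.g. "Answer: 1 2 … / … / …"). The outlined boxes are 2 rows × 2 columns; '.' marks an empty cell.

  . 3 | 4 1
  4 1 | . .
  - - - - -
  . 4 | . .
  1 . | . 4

Step 1. [r4c3∈{2,3}] across row 4, 3 lands solely at r4c3, so r4c3=3.
Step 2. [r3c4∈{2}] r3c4 is down to just 2 ⇒ r3c4=2.
Step 3. [r2c3∈{2}] r2c3 has the single candidate 2, so r2c3=2.
Step 4. [r3c1∈{3}] r3c1's peers cover all but 3. So r3c1=3.
Step 5. [r1c1∈{2}] r1c1 is down to just 2, so r1c1=2.
Step 6. [r4c2∈{2}] r4c2 has the single candidate 2, so r4c2=2.
Step 7. [r3c3∈{1}] r3c3 is down to just 1 ⇒ r3c3=1.
Step 8. [r2c4∈{3}] nothing but 3 survives at r2c4, so r2c4=3.

Answer: 2 3 4 1 / 4 1 2 3 / 3 4 1 2 / 1 2 3 4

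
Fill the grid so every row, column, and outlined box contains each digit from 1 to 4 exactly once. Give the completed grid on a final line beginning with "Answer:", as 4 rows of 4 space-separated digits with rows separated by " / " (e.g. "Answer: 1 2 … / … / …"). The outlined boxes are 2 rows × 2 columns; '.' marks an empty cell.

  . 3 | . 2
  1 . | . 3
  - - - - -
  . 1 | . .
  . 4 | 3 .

Step 1. [r2c3∈{4}] r2c3 has the single candidate 4 ⇒ r2c3=4.
Step 2. [r4c1∈{2}] r4c1 has the single candidate 2 ⇒ r4c1=2.
Step 3. [r4c4∈{1}] r4c4 is down to just 1 ⇒ r4c4=1.
Step 4. [r1c1∈{4}] r1c1 has the single candidate 4. So r1c1=4.
Step 5. [r3c4∈{4}] r3c4 has the single candidate 4. So r3c4=4.
Step 6. [r2c2∈{2}] only 2 remains possible at r2c2, so r2c2=2.
Step 7. [r3c1∈{3}] r3c1 is down to just 3 ⇒ r3c1=3.
Step 8. [r3c3∈{2}] r3c3 is down to just 2. So r3c3=2.
Step 9. [r1c3∈{1}] only 1 remains possible at r1c3, so r1c3=1.

Answer: 4 3 1 2 / 1 2 4 3 / 3 1 2 4 / 2 4 3 1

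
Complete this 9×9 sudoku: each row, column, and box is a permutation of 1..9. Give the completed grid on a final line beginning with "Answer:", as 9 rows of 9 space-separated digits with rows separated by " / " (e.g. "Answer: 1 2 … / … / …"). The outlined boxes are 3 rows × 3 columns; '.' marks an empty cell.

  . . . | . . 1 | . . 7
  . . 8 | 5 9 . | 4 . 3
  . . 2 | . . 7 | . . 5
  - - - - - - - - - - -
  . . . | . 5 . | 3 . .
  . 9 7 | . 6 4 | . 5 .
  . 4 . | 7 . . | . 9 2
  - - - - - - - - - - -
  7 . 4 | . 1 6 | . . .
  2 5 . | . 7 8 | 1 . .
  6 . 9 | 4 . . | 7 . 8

Step 1. [r5c4∈{1,2,3,8}] r5c4 is the only open cell in row 5 admitting 2 ⇒ r5c4=2.
Step 2. [r4c4∈{1,8,9}] in col 4, 1 fits only at r4c4. So r4c4=1.
Step 3. [r5c1∈{1,3,8}] 3 has one home in row 5: r5c1, so r5c1=3.
Step 4. [r4c3∈{6}] r4c3 has the single candidate 6. So r4c3=6.
Step 5. [r8c3∈{3}] nothing but 3 survives at r8c3 ⇒ r8c3=3.
Step 6. [r2c1∈{1}] r2c1 has the single candidate 1. So r2c1=1.
Step 7. [r6c5∈{3,8}] box 5 places 8 nowhere but r6c5 ⇒ r6c5=8.
Step 8. [r5c7∈{8}] r5c7 has the single candidate 8, so r5c7=8.
Step 9. [r2c6∈{2}] r2c6 is down to just 2. So r2c6=2.
Step 10. [r2c8∈{6}] only 6 remains possible at r2c8, so r2c8=6.
Step 11. [r3c7∈{9}] r3c7 has the single candidate 9, so r3c7=9.
Step 12. [r9c5∈{2,3}] col 5 places 2 nowhere but r9c5, so r9c5=2.
Step 13. [r8c4∈{9}] only 9 remains possible at r8c4 ⇒ r8c4=9.
Step 14. [r7c4∈{3}] only 3 remains possible at r7c4, so r7c4=3.
Step 15. [r6c1∈{5}] only 5 remains possible at r6c1. So r6c1=5.
Step 16. [r1c7∈{2}] r1c7 has the single candidate 2. So r1c7=2.
Step 17. [r1c8∈{8}] r1c8 is down to just 8 ⇒ r1c8=8.
Step 18. [r4c9∈{4}] r4c9 is down to just 4, so r4c9=4.
Step 19. [r3c1∈{4}] only 4 remains possible at r3c1, so r3c1=4.
Step 20. [r1c4∈{6}] r1c4 is down to just 6, so r1c4=6.
Step 21. [r1c2∈{3}] r1c2's peers cover all but 3, so r1c2=3.
Step 22. [r4c1∈{8}] r4c1 is down to just 8. So r4c1=8.
Step 23. [r3c4∈{8}] nothing but 8 survives at r3c4. So r3c4=8.
Step 24. [r5c9∈{1}] r5c9's peers cover all but 1. So r5c9=1.
Step 25. [r3c5∈{3}] only 3 remains possible at r3c5, so r3c5=3.
Step 26. [r6c7∈{6}] only 6 remains possible at r6c7 ⇒ r6c7=6.
Step 27. [r9c8∈{3}] r9c8's peers cover all but 3, so r9c8=3.
Step 28. [r9c2∈{1}] only 1 remains possible at r9c2 ⇒ r9c2=1.
Step 29. [r1c5∈{4}] r1c5 is down to just 4 ⇒ r1c5=4.
Step 30. [r7c7∈{5}] r7c7's peers cover all but 5 ⇒ r7c7=5.
Step 31. [r9c6∈{5}] r9c6 is down to just 5, so r9c6=5.
Step 32. [r8c8∈{4}] only 4 remains possible at r8c8 ⇒ r8c8=4.
Step 33. [r7c2∈{8}] r7c2's peers cover all but 8. So r7c2=8.
Step 34. [r1c1∈{9}] r1c1 has the single candidate 9. So r1c1=9.
Step 35. [r8c9∈{6}] nothing but 6 survives at r8c9 ⇒ r8c9=6.
Step 36. [r4c2∈{2}] r4c2 has the single candidate 2, so r4c2=2.
Step 37. [r4c6∈{9}] r4c6 has the single candidate 9 ⇒ r4c6=9.
Step 38. [r7c8∈{2}] nothing but 2 survives at r7c8 ⇒ r7c8=2.
Step 39. [r4c8∈{7}] r4c8 is down to just 7 ⇒ r4c8=7.
Step 40. [r6c6∈{3}] r6c6's peers cover all but 3, so r6c6=3.
Step 41. [r2c2∈{7}] nothing but 7 survives at r2c2, so r2c2=7.
Step 42. [r3c2∈{6}] only 6 remains possible at r3c2. So r3c2=6.
Step 43. [r1c3∈{5}] r1c3 has the single candidate 5, so r1c3=5.
Step 44. [r6c3∈{1}] r6c3 has the single candidate 1, so r6c3=1.
Step 45. [r3c8∈{1}] only 1 remains possible at r3c8. So r3c8=1.
Step 46. [r7c9∈{9}] only 9 remains possible at r7c9, so r7c9=9.

Answer: 9 3 5 6 4 1 2 8 7 / 1 7 8 5 9 2 4 6 3 / 4 6 2 8 3 7 9 1 5 / 8 2 6 1 5 9 3 7 4 / 3 9 7 2 6 4 8 5 1 / 5 4 1 7 8 3 6 9 2 / 7 8 4 3 1 6 5 2 9 / 2 5 3 9 7 8 1 4 6 / 6 1 9 4 2 5 7 3 8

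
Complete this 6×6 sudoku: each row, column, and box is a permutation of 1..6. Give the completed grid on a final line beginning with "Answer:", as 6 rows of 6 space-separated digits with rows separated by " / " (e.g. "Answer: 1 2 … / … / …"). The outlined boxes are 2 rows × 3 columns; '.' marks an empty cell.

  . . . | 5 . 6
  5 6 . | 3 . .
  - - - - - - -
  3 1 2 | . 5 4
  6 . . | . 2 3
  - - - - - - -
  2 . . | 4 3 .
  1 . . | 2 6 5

Step 1. [r1c1∈{4}] nothing but 4 survives at r1c1 ⇒ r1c1=4.
Step 2. [r1c5∈{1}] r1c5 has the single candidate 1, so r1c5=1.
Step 3. [r5c2∈{5}] r5c2 has the single candidate 5, so r5c2=5.
Step 4. [r4c2∈{4}] r4c2 is down to just 4 ⇒ r4c2=4.
Step 5. [r6c2∈{3}] r6c2 has the single candidate 3. So r6c2=3.
Step 6. [r4c4∈{1}] r4c4 has the single candidate 1 ⇒ r4c4=1.
Step 7. [r3c4∈{6}] r3c4's peers cover all but 6. So r3c4=6.
Step 8. [r5c3∈{6}] r5c3 has the single candidate 6 ⇒ r5c3=6.
Step 9. [r4c3∈{5}] r4c3 is down to just 5. So r4c3=5.
Step 10. [r6c3∈{4}] r6c3 has the single candidate 4. So r6c3=4.
Step 11. [r1c3∈{3}] r1c3 has the single candidate 3. So r1c3=3.
Step 12. [r1c2∈{2}] r1c2 has the single candidate 2 ⇒ r1c2=2.
Step 13. [r2c3∈{1}] r2c3 has the single candidate 1 ⇒ r2c3=1.
Step 14. [r2c5∈{4}] r2c5's peers cover all but 4. So r2c5=4.
Step 15. [r5c6∈{1}] only 1 remains possible at r5c6, so r5c6=1.
Step 16. [r2c6∈{2}] r2c6 is down to just 2. So r2c6=2.

Answer: 4 2 3 5 1 6 / 5 6 1 3 4 2 / 3 1 2 6 5 4 / 6 4 5 1 2 3 / 2 5 6 4 3 1 / 1 3 4 2 6 5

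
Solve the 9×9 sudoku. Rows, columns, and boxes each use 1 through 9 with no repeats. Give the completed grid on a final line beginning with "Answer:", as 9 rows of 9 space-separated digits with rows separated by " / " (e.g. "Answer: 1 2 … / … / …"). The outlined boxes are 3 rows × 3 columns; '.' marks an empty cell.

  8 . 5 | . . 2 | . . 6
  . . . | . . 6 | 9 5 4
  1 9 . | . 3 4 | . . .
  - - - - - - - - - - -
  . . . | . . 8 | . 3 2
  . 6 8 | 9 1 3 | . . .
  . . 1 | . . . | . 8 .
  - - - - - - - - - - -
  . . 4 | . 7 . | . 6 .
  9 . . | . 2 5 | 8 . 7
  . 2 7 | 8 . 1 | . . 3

Step 1. [r5c9∈{5}] r5c9 is down to just 5, so r5c9=5.
Step 2. [r6c6∈{7}] only 7 remains possible at r6c6 ⇒ r6c6=7.
Step 3. [r4c7∈{1,4,6,7}] 1 has one home in row 4: r4c7. So r4c7=1.
Step 4. [r6c4∈{2,4,5,6}] col 4 places 2 nowhere but r6c4, so r6c4=2.
Step 5. [r1c2∈{3,4,7}] row 1 places 4 nowhere but r1c2. So r1c2=4.
Step 6. [r1c8∈{1,7}] 1 has one home in box 3: r1c8. So r1c8=1.
Step 7. [r8c8∈{4}] nothing but 4 survives at r8c8, so r8c8=4.
Step 8. [r4c4∈{4,5,6}] r4c4 is the only open cell in col 4 admitting 4 ⇒ r4c4=4.
Step 9. [r7c4∈{3}] r7c4's peers cover all but 3 ⇒ r7c4=3.
Step 10. [r7c1∈{5}] only 5 remains possible at r7c1, so r7c1=5.
Step 11. [r3c8∈{2,7}] col 8 places 2 nowhere but r3c8, so r3c8=2.
Step 12. [r4c5∈{5,6}] r4c5 is the only open cell in row 4 admitting 6. So r4c5=6.
Step 13. [r5c1∈{2,4,7}] r5c1 is the only open cell in row 5 admitting 2 ⇒ r5c1=2.
Step 14. [r3c7∈{7}] nothing but 7 survives at r3c7 ⇒ r3c7=7.
Step 15. [r7c6∈{9}] r7c6's peers cover all but 9, so r7c6=9.
Step 16. [r8c2∈{1,3}] across row 8, 1 lands solely at r8c2, so r8c2=1.
Step 17. [r8c3∈{3,6}] r8c3 is the only open cell in row 8 admitting 3 ⇒ r8c3=3.
Step 18. [r4c1∈{7}] r4c1's peers cover all but 7. So r4c1=7.
Step 19. [r6c1∈{3,4}] 4 has one home in col 1: r6c1, so r6c1=4.
Step 20. [r6c2∈{3,5}] across row 6, 3 lands solely at r6c2, so r6c2=3.
Step 21. [r1c4∈{7}] r1c4 is down to just 7, so r1c4=7.
Step 22. [r2c5∈{8}] r2c5 has the single candidate 8, so r2c5=8.
Step 23. [r3c9∈{8}] nothing but 8 survives at r3c9, so r3c9=8.
Step 24. [r3c4∈{5}] r3c4's peers cover all but 5. So r3c4=5.
Step 25. [r2c3∈{2}] only 2 remains possible at r2c3 ⇒ r2c3=2.
Step 26. [r9c8∈{9}] r9c8's peers cover all but 9, so r9c8=9.
Step 27. [r4c2∈{5}] r4c2 is down to just 5. So r4c2=5.
Step 28. [r9c1∈{6}] only 6 remains possible at r9c1 ⇒ r9c1=6.
Step 29. [r9c7∈{5}] only 5 remains possible at r9c7, so r9c7=5.
Step 30. [r5c7∈{4}] only 4 remains possible at r5c7, so r5c7=4.
Step 31. [r8c4∈{6}] r8c4 has the single candidate 6. So r8c4=6.
Step 32. [r7c7∈{2}] nothing but 2 survives at r7c7. So r7c7=2.
Step 33. [r2c1∈{3}] r2c1 has the single candidate 3 ⇒ r2c1=3.
Step 34. [r3c3∈{6}] only 6 remains possible at r3c3. So r3c3=6.
Step 35. [r2c2∈{7}] only 7 remains possible at r2c2. So r2c2=7.
Step 36. [r2c4∈{1}] r2c4 has the single candidate 1. So r2c4=1.
Step 37. [r9c5∈{4}] nothing but 4 survives at r9c5. So r9c5=4.
Step 38. [r5c8∈{7}] r5c8 has the single candidate 7. So r5c8=7.
Step 39. [r6c5∈{5}] only 5 remains possible at r6c5, so r6c5=5.
Step 40. [r1c5∈{9}] r1c5's peers cover all but 9 ⇒ r1c5=9.
Step 41. [r4c3∈{9}] r4c3's peers cover all but 9 ⇒ r4c3=9.
Step 42. [r1c7∈{3}] r1c7's peers cover all but 3 ⇒ r1c7=3.
Step 43. [r6c9∈{9}] r6c9's peers cover all but 9. So r6c9=9.
Step 44. [r7c9∈{1}] r7c9 is down to just 1, so r7c9=1.
Step 45. [r6c7∈{6}] r6c7 has the single candidate 6 ⇒ r6c7=6.
Step 46. [r7c2∈{8}] only 8 remains possible at r7c2, so r7c2=8.

Answer: 8 4 5 7 9 2 3 1 6 / 3 7 2 1 8 6 9 5 4 / 1 9 6 5 3 4 7 2 8 / 7 5 9 4 6 8 1 3 2 / 2 6 8 9 1 3 4 7 5 / 4 3 1 2 5 7 6 8 9 / 5 8 4 3 7 9 2 6 1 / 9 1 3 6 2 5 8 4 7 / 6 2 7 8 4 1 5 9 3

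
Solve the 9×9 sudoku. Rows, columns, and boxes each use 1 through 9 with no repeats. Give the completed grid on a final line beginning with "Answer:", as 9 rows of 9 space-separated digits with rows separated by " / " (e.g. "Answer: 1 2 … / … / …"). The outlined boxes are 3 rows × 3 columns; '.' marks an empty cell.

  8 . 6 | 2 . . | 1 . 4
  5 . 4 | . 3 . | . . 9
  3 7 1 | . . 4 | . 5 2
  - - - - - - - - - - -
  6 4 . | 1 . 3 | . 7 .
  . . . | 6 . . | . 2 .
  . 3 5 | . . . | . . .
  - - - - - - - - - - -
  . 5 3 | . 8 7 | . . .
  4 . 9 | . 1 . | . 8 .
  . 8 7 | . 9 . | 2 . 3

Step 1. [r4c7∈{5,8,9}] 9 has one home in row 4: r4c7, so r4c7=9.
Step 2. [r2c8∈{6}] r2c8 has the single candidate 6 ⇒ r2c8=6.
Step 3. [r3c7∈{8}] nothing but 8 survives at r3c7, so r3c7=8.
Step 4. [r9c1∈{1}] r9c1's peers cover all but 1, so r9c1=1.
Step 5. [r8c2∈{2,6}] col 2 places 6 nowhere but r8c2, so r8c2=6.
Step 6. [r9c8∈{4}] only 4 remains possible at r9c8 ⇒ r9c8=4.
Step 7. [r1c5∈{5,7}] in row 1, 7 fits only at r1c5. So r1c5=7.
Step 8. [r6c4∈{4,7,8,9}] across col 4, 7 lands solely at r6c4, so r6c4=7.
Step 9. [r1c6∈{5,9}] in row 1, 5 fits only at r1c6. So r1c6=5.
Step 10. [r5c3∈{8}] r5c3 has the single candidate 8. So r5c3=8.
Step 11. [r6c6∈{2,8,9}] across box 5, 8 lands solely at r6c6. So r6c6=8.
Step 12. [r6c1∈{2,9}] r6c1 is the only open cell in row 6 admitting 9. So r6c1=9.
Step 13. [r6c8∈{1}] r6c8's peers cover all but 1 ⇒ r6c8=1.
Step 14. [r5c9∈{5}] r5c9 has the single candidate 5 ⇒ r5c9=5.
Step 15. [r7c7∈{6}] r7c7 is down to just 6. So r7c7=6.
Step 16. [r5c5∈{4}] r5c5 is down to just 4 ⇒ r5c5=4.
Step 17. [r8c7∈{5,7}] r8c7 is the only open cell in col 7 admitting 5, so r8c7=5.
Step 18. [r6c5∈{2}] r6c5 has the single candidate 2, so r6c5=2.
Step 19. [r4c5∈{5}] r4c5's peers cover all but 5, so r4c5=5.
Step 20. [r1c2∈{9}] nothing but 9 survives at r1c2 ⇒ r1c2=9.
Step 21. [r4c9∈{8}] r4c9's peers cover all but 8 ⇒ r4c9=8.
Step 22. [r3c4∈{9}] r3c4 is down to just 9. So r3c4=9.
Step 23. [r7c4∈{4}] nothing but 4 survives at r7c4 ⇒ r7c4=4.
Step 24. [r7c8∈{9}] r7c8 has the single candidate 9, so r7c8=9.
Step 25. [r9c4∈{5}] r9c4 is down to just 5 ⇒ r9c4=5.
Step 26. [r2c2∈{2}] r2c2 is down to just 2. So r2c2=2.
Step 27. [r6c9∈{6}] r6c9 has the single candidate 6 ⇒ r6c9=6.
Step 28. [r7c1∈{2}] r7c1 has the single candidate 2, so r7c1=2.
Step 29. [r8c9∈{7}] r8c9 is down to just 7 ⇒ r8c9=7.
Step 30. [r9c6∈{6}] nothing but 6 survives at r9c6. So r9c6=6.
Step 31. [r4c3∈{2}] r4c3 has the single candidate 2 ⇒ r4c3=2.
Step 32. [r2c6∈{1}] nothing but 1 survives at r2c6 ⇒ r2c6=1.
Step 33. [r2c4∈{8}] only 8 remains possible at r2c4, so r2c4=8.
Step 34. [r7c9∈{1}] only 1 remains possible at r7c9, so r7c9=1.
Step 35. [r3c5∈{6}] r3c5 has the single candidate 6. So r3c5=6.
Step 36. [r5c6∈{9}] nothing but 9 survives at r5c6. So r5c6=9.
Step 37. [r8c6∈{2}] r8c6's peers cover all but 2. So r8c6=2.
Step 38. [r2c7∈{7}] r2c7 has the single candidate 7. So r2c7=7.
Step 39. [r8c4∈{3}] nothing but 3 survives at r8c4. So r8c4=3.
Step 40. [r5c7∈{3}] r5c7's peers cover all but 3. So r5c7=3.
Step 41. [r1c8∈{3}] r1c8 has the single candidate 3, so r1c8=3.
Step 42. [r5c2∈{1}] r5c2 has the single candidate 1 ⇒ r5c2=1.
Step 43. [r6c7∈{4}] r6c7 is down to just 4, so r6c7=4.
Step 44. [r5c1∈{7}] only 7 remains possible at r5c1. So r5c1=7.

Answer: 8 9 6 2 7 5 1 3 4 / 5 2 4 8 3 1 7 6 9 / 3 7 1 9 6 4 8 5 2 / 6 4 2 1 5 3 9 7 8 / 7 1 8 6 4 9 3 2 5 / 9 3 5 7 2 8 4 1 6 / 2 5 3 4 8 7 6 9 1 / 4 6 9 3 1 2 5 8 7 / 1 8 7 5 9 6 2 4 3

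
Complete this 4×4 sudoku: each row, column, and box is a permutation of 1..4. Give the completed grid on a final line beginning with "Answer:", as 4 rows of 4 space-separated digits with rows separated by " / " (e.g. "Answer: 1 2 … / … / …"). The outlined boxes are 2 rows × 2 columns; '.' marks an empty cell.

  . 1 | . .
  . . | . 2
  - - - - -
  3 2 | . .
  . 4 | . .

Step 1. [r2c3∈{1,3,4}] row 2 places 1 nowhere but r2c3. So r2c3=1.
Step 2. [r3c4∈{1,4}] r3c4 is the only open cell in row 3 admitting 1. So r3c4=1.
Step 3. [r1c4∈{3,4}] across col 4, 4 lands solely at r1c4. So r1c4=4.
Step 4. [r4c3∈{2,3}] in row 4, 2 fits only at r4c3. So r4c3=2.
Step 5. [r4c4∈{3}] r4c4's peers cover all but 3. So r4c4=3.
Step 6. [r3c3∈{4}] r3c3 is down to just 4. So r3c3=4.
Step 7. [r1c3∈{3}] only 3 remains possible at r1c3 ⇒ r1c3=3.
Step 8. [r2c1∈{4}] r2c1 is down to just 4 ⇒ r2c1=4.
Step 9. [r1c1∈{2}] r1c1 has the single candidate 2. So r1c1=2.
Step 10. [r2c2∈{3}] only 3 remains possible at r2c2 ⇒ r2c2=3.
Step 11. [r4c1∈{1}] r4c1 is down to just 1, so r4c1=1.

Answer: 2 1 3 4 / 4 3 1 2 / 3 2 4 1 / 1 4 2 3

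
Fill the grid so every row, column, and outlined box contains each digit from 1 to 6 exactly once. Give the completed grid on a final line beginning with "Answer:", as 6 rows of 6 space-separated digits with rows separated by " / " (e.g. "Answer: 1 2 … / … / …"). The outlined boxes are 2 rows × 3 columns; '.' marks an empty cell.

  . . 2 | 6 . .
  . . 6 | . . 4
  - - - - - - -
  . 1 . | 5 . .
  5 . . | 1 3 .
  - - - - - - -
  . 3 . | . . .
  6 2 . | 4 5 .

Step 1. [r3c5∈{2,4,6}] r3c5 is the only open cell in col 5 admitting 4, so r3c5=4.
Step 2. [r1c5∈{1}] only 1 remains possible at r1c5, so r1c5=1.
Step 3. [r2c4∈{2,3}] in col 4, 3 fits only at r2c4. So r2c4=3.
Step 4. [r3c6∈{2,6}] across row 3, 6 lands solely at r3c6. So r3c6=6.
Step 5. [r6c3∈{1}] r6c3 has the single candidate 1. So r6c3=1.
Step 6. [r1c1∈{3,4}] r1c1 is the only open cell in row 1 admitting 3 ⇒ r1c1=3.
Step 7. [r5c4∈{2}] r5c4 is down to just 2, so r5c4=2.
Step 8. [r1c2∈{4,5}] across row 1, 4 lands solely at r1c2 ⇒ r1c2=4.
Step 9. [r5c1∈{4}] only 4 remains possible at r5c1. So r5c1=4.
Step 10. [r4c2∈{6}] r4c2's peers cover all but 6. So r4c2=6.
Step 11. [r6c6∈{3}] only 3 remains possible at r6c6. So r6c6=3.
Step 12. [r1c6∈{5}] r1c6's peers cover all but 5. So r1c6=5.
Step 13. [r2c5∈{2}] r2c5 has the single candidate 2 ⇒ r2c5=2.
Step 14. [r3c3∈{3}] nothing but 3 survives at r3c3. So r3c3=3.
Step 15. [r4c6∈{2}] r4c6 is down to just 2, so r4c6=2.
Step 16. [r2c1∈{1}] nothing but 1 survives at r2c1, so r2c1=1.
Step 17. [r3c1∈{2}] nothing but 2 survives at r3c1 ⇒ r3c1=2.
Step 18. [r2c2∈{5}] only 5 remains possible at r2c2. So r2c2=5.
Step 19. [r4c3∈{4}] nothing but 4 survives at r4c3 ⇒ r4c3=4.
Step 20. [r5c5∈{6}] r5c5 has the single candidate 6, so r5c5=6.
Step 21. [r5c6∈{1}] nothing but 1 survives at r5c6 ⇒ r5c6=1.
Step 22. [r5c3∈{5}] r5c3 has the single candidate 5. So r5c3=5.

Answer: 3 4 2 6 1 5 / 1 5 6 3 2 4 / 2 1 3 5 4 6 / 5 6 4 1 3 2 / 4 3 5 2 6 1 / 6 2 1 4 5 3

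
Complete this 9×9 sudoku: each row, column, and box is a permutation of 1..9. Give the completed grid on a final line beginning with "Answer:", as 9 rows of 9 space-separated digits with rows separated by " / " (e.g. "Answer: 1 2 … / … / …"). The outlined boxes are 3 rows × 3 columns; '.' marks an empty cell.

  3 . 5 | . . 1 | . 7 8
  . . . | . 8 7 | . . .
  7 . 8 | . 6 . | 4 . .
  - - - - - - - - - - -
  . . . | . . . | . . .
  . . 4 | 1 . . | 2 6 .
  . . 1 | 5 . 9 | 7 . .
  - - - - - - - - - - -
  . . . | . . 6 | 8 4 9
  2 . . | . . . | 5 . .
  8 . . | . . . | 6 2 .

Step 1. [r1c2∈{2,4,6,9}] across row 1, 6 lands solely at r1c2 ⇒ r1c2=6.
Step 2. [r4c4∈{2,3,4,6,7,8}] 6 has one home in col 4: r4c4, so r4c4=6.
Step 3. [r1c7∈{9}] only 9 remains possible at r1c7, so r1c7=9.
Step 4. [r4c8∈{1,3,5,8,9}] r4c8 is the only open cell in col 8 admitting 9. So r4c8=9.
Step 5. [r8c4∈{3,4,7,8,9}] across col 4, 8 lands solely at r8c4. So r8c4=8.
Step 6. [r3c6∈{2,3,5}] r3c6 is the only open cell in box 2 admitting 5. So r3c6=5.
Step 7. [r4c6∈{2,3,4,8}] r4c6 is the only open cell in col 6 admitting 2 ⇒ r4c6=2.
Step 8. [r2c3∈{2,9}] in col 3, 2 fits only at r2c3 ⇒ r2c3=2.
Step 9. [r4c1∈{5}] only 5 remains possible at r4c1 ⇒ r4c1=5.
Step 10. [r7c1∈{1}] r7c1 has the single candidate 1 ⇒ r7c1=1.
Step 11. [r4c2∈{3,7,8}] in row 4, 8 fits only at r4c2, so r4c2=8.
Step 12. [r2c8∈{1,3,5}] r2c8 is the only open cell in col 8 admitting 5, so r2c8=5.
Step 13. [r2c1∈{4,9}] r2c1 is the only open cell in col 1 admitting 4 ⇒ r2c1=4.
Step 14. [r8c3∈{3,6,7,9}] r8c3 is the only open cell in row 8 admitting 6. So r8c3=6.
Step 15. [r9c3∈{3,7,9}] col 3 places 9 nowhere but r9c3. So r9c3=9.
Step 16. [r8c5∈{1,3,4,7,9}] r8c5 is the only open cell in row 8 admitting 9. So r8c5=9.
Step 17. [r9c5∈{1,3,4,5,7}] in col 5, 1 fits only at r9c5, so r9c5=1.
Step 18. [r9c2∈{3,4,5,7}] row 9 places 5 nowhere but r9c2 ⇒ r9c2=5.
Step 19. [r7c5∈{2,3,5,7}] in row 7, 5 fits only at r7c5, so r7c5=5.
Step 20. [r7c4∈{2,3,7}] row 7 places 2 nowhere but r7c4. So r7c4=2.
Step 21. [r9c4∈{3,4,7}] 7 has one home in col 4: r9c4, so r9c4=7.
Step 22. [r9c9∈{3}] nothing but 3 survives at r9c9, so r9c9=3.
Step 23. [r8c2∈{3,4,7}] across col 2, 4 lands solely at r8c2. So r8c2=4.
Step 24. [r6c9∈{4}] r6c9 is down to just 4 ⇒ r6c9=4.
Step 25. [r6c5∈{3}] r6c5 is down to just 3. So r6c5=3.
Step 26. [r5c2∈{3,7,9}] row 5 places 3 nowhere but r5c2. So r5c2=3.
Step 27. [r4c9∈{1}] r4c9's peers cover all but 1 ⇒ r4c9=1.
Step 28. [r2c7∈{1,3}] in col 7, 1 fits only at r2c7. So r2c7=1.
Step 29. [r2c2∈{9}] nothing but 9 survives at r2c2, so r2c2=9.
Step 30. [r4c3∈{7}] nothing but 7 survives at r4c3. So r4c3=7.
Step 31. [r3c4∈{3,9}] across row 3, 9 lands solely at r3c4 ⇒ r3c4=9.
Step 32. [r1c5∈{2,4}] 2 has one home in row 1: r1c5. So r1c5=2.
Step 33. [r4c7∈{3}] r4c7's peers cover all but 3, so r4c7=3.
Step 34. [r1c4∈{4}] r1c4 has the single candidate 4 ⇒ r1c4=4.
Step 35. [r7c2∈{7}] r7c2's peers cover all but 7, so r7c2=7.
Step 36. [r6c1∈{6}] nothing but 6 survives at r6c1. So r6c1=6.
Step 37. [r4c5∈{4}] r4c5's peers cover all but 4. So r4c5=4.
Step 38. [r7c3∈{3}] r7c3's peers cover all but 3. So r7c3=3.
Step 39. [r3c9∈{2}] only 2 remains possible at r3c9. So r3c9=2.
Step 40. [r3c2∈{1}] r3c2 is down to just 1 ⇒ r3c2=1.
Step 41. [r8c8∈{1}] r8c8's peers cover all but 1 ⇒ r8c8=1.
Step 42. [r5c9∈{5}] nothing but 5 survives at r5c9. So r5c9=5.
Step 43. [r6c8∈{8}] nothing but 8 survives at r6c8. So r6c8=8.
Step 44. [r6c2∈{2}] r6c2 has the single candidate 2, so r6c2=2.
Step 45. [r8c6∈{3}] r8c6 has the single candidate 3 ⇒ r8c6=3.
Step 46. [r2c4∈{3}] r2c4's peers cover all but 3 ⇒ r2c4=3.
Step 47. [r8c9∈{7}] r8c9 has the single candidate 7, so r8c9=7.
Step 48. [r5c1∈{9}] r5c1 is down to just 9 ⇒ r5c1=9.
Step 49. [r2c9∈{6}] only 6 remains possible at r2c9. So r2c9=6.
Step 50. [r3c8∈{3}] nothing but 3 survives at r3c8. So r3c8=3.
Step 51. [r5c5∈{7}] nothing but 7 survives at r5c5 ⇒ r5c5=7.
Step 52. [r9c6∈{4}] r9c6's peers cover all but 4 ⇒ r9c6=4.
Step 53. [r5c6∈{8}] r5c6's peers cover all but 8 ⇒ r5c6=8.

Answer: 3 6 5 4 2 1 9 7 8 / 4 9 2 3 8 7 1 5 6 / 7 1 8 9 6 5 4 3 2 / 5 8 7 6 4 2 3 9 1 / 9 3 4 1 7 8 2 6 5 / 6 2 1 5 3 9 7 8 4 / 1 7 3 2 5 6 8 4 9 / 2 4 6 8 9 3 5 1 7 / 8 5 9 7 1 4 6 2 3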